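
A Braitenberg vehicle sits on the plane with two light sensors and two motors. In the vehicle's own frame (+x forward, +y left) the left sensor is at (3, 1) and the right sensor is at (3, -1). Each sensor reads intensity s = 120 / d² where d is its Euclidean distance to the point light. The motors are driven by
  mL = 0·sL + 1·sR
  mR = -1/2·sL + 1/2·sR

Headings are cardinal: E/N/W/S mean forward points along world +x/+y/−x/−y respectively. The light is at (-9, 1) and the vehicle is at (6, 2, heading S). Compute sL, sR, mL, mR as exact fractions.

6/13 3/5 3/5 9/130

left sensor world pos  = (7, -1); dL² = 260
right sensor world pos = (5, -1); dR² = 200
sL = 120/260 = 6/13
sR = 120/200 = 3/5
mL = 0·sL + 1·sR = 3/5
mR = -1/2·sL + 1/2·sR = 9/130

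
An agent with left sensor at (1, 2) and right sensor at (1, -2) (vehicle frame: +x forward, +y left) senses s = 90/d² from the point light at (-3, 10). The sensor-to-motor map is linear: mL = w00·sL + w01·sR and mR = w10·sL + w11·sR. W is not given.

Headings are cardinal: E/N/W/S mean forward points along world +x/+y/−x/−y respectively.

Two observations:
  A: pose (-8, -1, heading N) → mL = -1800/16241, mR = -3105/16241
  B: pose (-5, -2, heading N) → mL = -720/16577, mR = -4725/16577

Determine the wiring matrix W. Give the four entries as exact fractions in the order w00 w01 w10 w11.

obs A: pose=(-8,-1,N) → sL=90/149, sR=90/109, mL=-1800/16241, mR=-3105/16241
obs B: pose=(-5,-2,N) → sL=90/137, sR=90/121, mL=-720/16577, mR=-4725/16577
sensor matrix S = [[90/149, 90/109], [90/137, 90/121]]; det S = -25077600/269227057
solve [mL_A; mL_B] = S·[w00; w01] and [mR_A; mR_B] = S·[w10; w11]:
  w00 = 1/2, w01 = -1/2, w10 = -1, w11 = 1/2

1/2 -1/2 -1 1/2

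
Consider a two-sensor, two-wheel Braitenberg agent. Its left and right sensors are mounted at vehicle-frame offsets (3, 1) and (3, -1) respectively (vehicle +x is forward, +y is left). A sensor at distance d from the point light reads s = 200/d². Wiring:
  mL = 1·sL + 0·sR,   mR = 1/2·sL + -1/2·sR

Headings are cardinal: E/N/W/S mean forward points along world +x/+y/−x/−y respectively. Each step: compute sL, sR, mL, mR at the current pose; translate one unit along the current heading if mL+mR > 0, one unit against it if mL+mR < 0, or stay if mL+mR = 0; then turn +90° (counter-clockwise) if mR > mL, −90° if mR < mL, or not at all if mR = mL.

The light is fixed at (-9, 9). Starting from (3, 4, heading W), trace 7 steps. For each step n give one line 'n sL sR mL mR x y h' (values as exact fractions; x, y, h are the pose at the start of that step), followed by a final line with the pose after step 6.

0 200/117 200/97 200/117 -2000/11349 3 4 W
1 25/13 50/37 25/13 275/962 2 4 N
2 40/41 200/221 40/41 320/9061 2 5 E
3 100/109 20/17 100/109 -240/1853 3 5 S
4 200/117 200/97 200/117 -2000/11349 3 4 W
5 25/13 50/37 25/13 275/962 2 4 N
6 40/41 200/221 40/41 320/9061 2 5 E
final 3 5 S

n=0: pose=(3,4,W); sL=200/117, sR=200/97; mL=200/117, mR=-2000/11349; mL+mR=5800/3783 → advance +1; mR−mL=-21400/11349 → turn -1·90°
n=1: pose=(2,4,N); sL=25/13, sR=50/37; mL=25/13, mR=275/962; mL+mR=2125/962 → advance +1; mR−mL=-1575/962 → turn -1·90°
n=2: pose=(2,5,E); sL=40/41, sR=200/221; mL=40/41, mR=320/9061; mL+mR=9160/9061 → advance +1; mR−mL=-8520/9061 → turn -1·90°
n=3: pose=(3,5,S); sL=100/109, sR=20/17; mL=100/109, mR=-240/1853; mL+mR=1460/1853 → advance +1; mR−mL=-1940/1853 → turn -1·90°
n=4: pose=(3,4,W); sL=200/117, sR=200/97; mL=200/117, mR=-2000/11349; mL+mR=5800/3783 → advance +1; mR−mL=-21400/11349 → turn -1·90°
n=5: pose=(2,4,N); sL=25/13, sR=50/37; mL=25/13, mR=275/962; mL+mR=2125/962 → advance +1; mR−mL=-1575/962 → turn -1·90°
n=6: pose=(2,5,E); sL=40/41, sR=200/221; mL=40/41, mR=320/9061; mL+mR=9160/9061 → advance +1; mR−mL=-8520/9061 → turn -1·90°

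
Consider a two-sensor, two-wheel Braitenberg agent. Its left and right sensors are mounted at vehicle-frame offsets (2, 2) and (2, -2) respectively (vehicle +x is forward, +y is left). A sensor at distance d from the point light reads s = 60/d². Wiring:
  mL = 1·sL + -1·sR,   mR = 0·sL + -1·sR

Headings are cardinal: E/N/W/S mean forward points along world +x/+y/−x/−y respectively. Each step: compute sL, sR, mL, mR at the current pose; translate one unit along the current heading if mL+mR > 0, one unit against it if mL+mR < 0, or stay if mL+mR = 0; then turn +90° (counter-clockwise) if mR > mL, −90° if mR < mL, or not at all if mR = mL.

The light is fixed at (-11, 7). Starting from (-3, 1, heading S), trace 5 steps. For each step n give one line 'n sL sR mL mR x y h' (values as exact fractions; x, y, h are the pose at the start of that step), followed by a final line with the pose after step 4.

0 15/41 3/5 -48/205 -3/5 -3 1 S
1 12/17 4/3 -32/51 -4/3 -3 2 W
2 30/29 6/13 216/377 -6/13 -2 2 N
3 12/25 60/157 384/3925 -60/157 -2 3 E
4 15/34 5/6 -20/51 -5/6 -3 3 S
final -3 4 W

n=0: pose=(-3,1,S); sL=15/41, sR=3/5; mL=-48/205, mR=-3/5; mL+mR=-171/205 → advance -1; mR−mL=-15/41 → turn -1·90°
n=1: pose=(-3,2,W); sL=12/17, sR=4/3; mL=-32/51, mR=-4/3; mL+mR=-100/51 → advance -1; mR−mL=-12/17 → turn -1·90°
n=2: pose=(-2,2,N); sL=30/29, sR=6/13; mL=216/377, mR=-6/13; mL+mR=42/377 → advance +1; mR−mL=-30/29 → turn -1·90°
n=3: pose=(-2,3,E); sL=12/25, sR=60/157; mL=384/3925, mR=-60/157; mL+mR=-1116/3925 → advance -1; mR−mL=-12/25 → turn -1·90°
n=4: pose=(-3,3,S); sL=15/34, sR=5/6; mL=-20/51, mR=-5/6; mL+mR=-125/102 → advance -1; mR−mL=-15/34 → turn -1·90°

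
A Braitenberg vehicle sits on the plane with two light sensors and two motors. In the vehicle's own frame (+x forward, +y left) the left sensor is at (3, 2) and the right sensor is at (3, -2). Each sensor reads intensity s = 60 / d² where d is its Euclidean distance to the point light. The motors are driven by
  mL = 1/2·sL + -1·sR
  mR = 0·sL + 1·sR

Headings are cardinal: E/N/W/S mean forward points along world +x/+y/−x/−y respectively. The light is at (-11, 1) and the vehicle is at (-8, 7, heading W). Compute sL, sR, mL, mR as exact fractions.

left sensor world pos  = (-11, 5); dL² = 16
right sensor world pos = (-11, 9); dR² = 64
sL = 60/16 = 15/4
sR = 60/64 = 15/16
mL = 1/2·sL + -1·sR = 15/16
mR = 0·sL + 1·sR = 15/16

15/4 15/16 15/16 15/16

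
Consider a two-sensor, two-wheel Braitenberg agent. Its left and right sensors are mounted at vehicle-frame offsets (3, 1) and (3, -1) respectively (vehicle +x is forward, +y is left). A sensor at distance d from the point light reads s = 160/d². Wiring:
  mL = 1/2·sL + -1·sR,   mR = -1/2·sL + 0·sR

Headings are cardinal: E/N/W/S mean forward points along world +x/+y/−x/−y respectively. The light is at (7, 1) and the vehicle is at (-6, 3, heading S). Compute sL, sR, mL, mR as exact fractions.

left sensor world pos  = (-5, 0); dL² = 145
right sensor world pos = (-7, 0); dR² = 197
sL = 160/145 = 32/29
sR = 160/197 = 160/197
mL = 1/2·sL + -1·sR = -1488/5713
mR = -1/2·sL + 0·sR = -16/29

32/29 160/197 -1488/5713 -16/29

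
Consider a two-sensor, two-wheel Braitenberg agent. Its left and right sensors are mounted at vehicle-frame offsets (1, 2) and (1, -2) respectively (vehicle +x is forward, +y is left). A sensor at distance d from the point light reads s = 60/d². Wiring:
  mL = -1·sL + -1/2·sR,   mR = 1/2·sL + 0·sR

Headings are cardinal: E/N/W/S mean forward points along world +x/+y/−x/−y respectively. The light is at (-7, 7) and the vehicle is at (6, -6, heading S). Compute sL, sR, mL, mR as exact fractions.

60/421 60/317 -31650/133457 30/421

left sensor world pos  = (8, -7); dL² = 421
right sensor world pos = (4, -7); dR² = 317
sL = 60/421 = 60/421
sR = 60/317 = 60/317
mL = -1·sL + -1/2·sR = -31650/133457
mR = 1/2·sL + 0·sR = 30/421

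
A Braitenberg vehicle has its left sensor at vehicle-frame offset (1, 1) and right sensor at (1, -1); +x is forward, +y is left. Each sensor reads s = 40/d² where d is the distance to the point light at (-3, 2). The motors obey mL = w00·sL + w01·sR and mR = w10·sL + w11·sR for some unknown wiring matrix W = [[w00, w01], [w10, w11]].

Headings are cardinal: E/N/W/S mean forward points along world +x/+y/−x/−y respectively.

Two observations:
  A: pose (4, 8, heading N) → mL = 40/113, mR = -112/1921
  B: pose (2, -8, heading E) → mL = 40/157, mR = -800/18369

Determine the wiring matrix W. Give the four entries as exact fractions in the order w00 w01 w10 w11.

obs A: pose=(4,8,N) → sL=8/17, sR=40/113, mL=40/113, mR=-112/1921
obs B: pose=(2,-8,E) → sL=40/117, sR=40/157, mL=40/157, mR=-800/18369
sensor matrix S = [[8/17, 40/113], [40/117, 40/157]]; det S = -39680/35286849
solve [mL_A; mL_B] = S·[w00; w01] and [mR_A; mR_B] = S·[w10; w11]:
  w00 = 0, w01 = 1, w10 = -1/2, w11 = 1/2

0 1 -1/2 1/2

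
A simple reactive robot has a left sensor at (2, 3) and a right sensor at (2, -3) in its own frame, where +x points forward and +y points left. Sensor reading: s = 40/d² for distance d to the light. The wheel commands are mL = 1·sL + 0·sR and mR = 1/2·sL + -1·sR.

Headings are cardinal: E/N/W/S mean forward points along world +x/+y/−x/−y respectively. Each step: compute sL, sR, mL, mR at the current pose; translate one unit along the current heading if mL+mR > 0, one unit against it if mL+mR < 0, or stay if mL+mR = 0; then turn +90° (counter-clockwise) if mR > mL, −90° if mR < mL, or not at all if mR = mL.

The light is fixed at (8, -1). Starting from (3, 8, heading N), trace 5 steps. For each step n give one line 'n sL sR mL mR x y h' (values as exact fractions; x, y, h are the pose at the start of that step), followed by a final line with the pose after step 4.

n=0: pose=(3,8,N); sL=8/37, sR=8/25; mL=8/37, mR=-196/925; mL+mR=4/925 → advance +1; mR−mL=-396/925 → turn -1·90°
n=1: pose=(3,9,E); sL=20/89, sR=20/29; mL=20/89, mR=-1490/2581; mL+mR=-910/2581 → advance -1; mR−mL=-2070/2581 → turn -1·90°
n=2: pose=(2,9,S); sL=40/73, sR=8/29; mL=40/73, mR=-4/2117; mL+mR=1156/2117 → advance +1; mR−mL=-1164/2117 → turn -1·90°
n=3: pose=(2,8,W); sL=2/5, sR=5/26; mL=2/5, mR=1/130; mL+mR=53/130 → advance +1; mR−mL=-51/130 → turn -1·90°
n=4: pose=(1,8,N); sL=40/221, sR=40/137; mL=40/221, mR=-6100/30277; mL+mR=-620/30277 → advance -1; mR−mL=-11580/30277 → turn -1·90°

0 8/37 8/25 8/37 -196/925 3 8 N
1 20/89 20/29 20/89 -1490/2581 3 9 E
2 40/73 8/29 40/73 -4/2117 2 9 S
3 2/5 5/26 2/5 1/130 2 8 W
4 40/221 40/137 40/221 -6100/30277 1 8 N
final 1 7 E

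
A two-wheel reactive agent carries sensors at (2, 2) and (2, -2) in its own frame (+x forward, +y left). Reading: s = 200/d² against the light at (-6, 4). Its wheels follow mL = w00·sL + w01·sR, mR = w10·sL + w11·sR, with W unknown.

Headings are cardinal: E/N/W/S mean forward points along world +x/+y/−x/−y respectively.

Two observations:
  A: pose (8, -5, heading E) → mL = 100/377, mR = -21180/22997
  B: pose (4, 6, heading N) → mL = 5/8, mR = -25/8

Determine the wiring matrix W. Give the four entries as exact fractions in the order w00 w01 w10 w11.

0 1/2 -1 -1/2

obs A: pose=(8,-5,E) → sL=40/61, sR=200/377, mL=100/377, mR=-21180/22997
obs B: pose=(4,6,N) → sL=5/2, sR=5/4, mL=5/8, mR=-25/8
sensor matrix S = [[40/61, 200/377], [5/2, 5/4]]; det S = -11650/22997
solve [mL_A; mL_B] = S·[w00; w01] and [mR_A; mR_B] = S·[w10; w11]:
  w00 = 0, w01 = 1/2, w10 = -1, w11 = -1/2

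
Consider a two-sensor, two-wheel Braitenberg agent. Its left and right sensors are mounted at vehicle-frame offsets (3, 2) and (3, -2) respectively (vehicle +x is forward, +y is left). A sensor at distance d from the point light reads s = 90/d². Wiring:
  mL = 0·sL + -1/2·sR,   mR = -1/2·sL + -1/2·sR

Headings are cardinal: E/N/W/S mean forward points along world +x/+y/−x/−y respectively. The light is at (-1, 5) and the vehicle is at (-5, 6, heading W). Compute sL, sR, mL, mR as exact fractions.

9/5 45/29 -45/58 -243/145

left sensor world pos  = (-8, 4); dL² = 50
right sensor world pos = (-8, 8); dR² = 58
sL = 90/50 = 9/5
sR = 90/58 = 45/29
mL = 0·sL + -1/2·sR = -45/58
mR = -1/2·sL + -1/2·sR = -243/145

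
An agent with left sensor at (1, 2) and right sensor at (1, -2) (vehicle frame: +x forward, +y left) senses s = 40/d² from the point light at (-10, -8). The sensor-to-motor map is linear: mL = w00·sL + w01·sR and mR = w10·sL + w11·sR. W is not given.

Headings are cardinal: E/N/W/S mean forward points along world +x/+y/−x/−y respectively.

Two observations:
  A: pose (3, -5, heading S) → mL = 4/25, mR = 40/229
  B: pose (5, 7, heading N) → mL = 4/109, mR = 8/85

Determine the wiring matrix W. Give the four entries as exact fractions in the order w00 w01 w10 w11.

obs A: pose=(3,-5,S) → sL=40/229, sR=8/25, mL=4/25, mR=40/229
obs B: pose=(5,7,N) → sL=8/85, sR=8/109, mL=4/109, mR=8/85
sensor matrix S = [[40/229, 8/25], [8/85, 8/109]]; det S = -917504/53042125
solve [mL_A; mL_B] = S·[w00; w01] and [mR_A; mR_B] = S·[w10; w11]:
  w00 = 0, w01 = 1/2, w10 = 1, w11 = 0

0 1/2 1 0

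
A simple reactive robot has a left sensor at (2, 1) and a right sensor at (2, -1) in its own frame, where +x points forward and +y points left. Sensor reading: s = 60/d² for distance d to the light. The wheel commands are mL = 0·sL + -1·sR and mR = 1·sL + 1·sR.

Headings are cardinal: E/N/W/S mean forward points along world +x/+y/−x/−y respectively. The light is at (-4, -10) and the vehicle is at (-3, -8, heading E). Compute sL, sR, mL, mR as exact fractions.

left sensor world pos  = (-1, -7); dL² = 18
right sensor world pos = (-1, -9); dR² = 10
sL = 60/18 = 10/3
sR = 60/10 = 6
mL = 0·sL + -1·sR = -6
mR = 1·sL + 1·sR = 28/3

10/3 6 -6 28/3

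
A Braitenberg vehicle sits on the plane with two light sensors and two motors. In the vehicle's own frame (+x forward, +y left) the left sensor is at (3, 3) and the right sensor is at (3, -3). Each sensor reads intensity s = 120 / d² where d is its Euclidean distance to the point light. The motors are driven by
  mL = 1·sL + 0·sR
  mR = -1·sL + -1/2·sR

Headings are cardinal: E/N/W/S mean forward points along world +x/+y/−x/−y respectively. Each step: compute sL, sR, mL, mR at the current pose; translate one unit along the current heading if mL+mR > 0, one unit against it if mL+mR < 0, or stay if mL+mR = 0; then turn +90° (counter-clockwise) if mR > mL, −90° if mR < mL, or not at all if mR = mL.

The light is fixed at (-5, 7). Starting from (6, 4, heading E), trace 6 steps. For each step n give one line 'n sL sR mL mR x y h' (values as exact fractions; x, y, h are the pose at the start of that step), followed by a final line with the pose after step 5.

n=0: pose=(6,4,E); sL=30/49, sR=15/29; mL=30/49, mR=-2475/2842; mL+mR=-15/58 → advance -1; mR−mL=-4215/2842 → turn -1·90°
n=1: pose=(5,4,S); sL=24/41, sR=24/17; mL=24/41, mR=-900/697; mL+mR=-12/17 → advance -1; mR−mL=-1308/697 → turn -1·90°
n=2: pose=(5,5,W); sL=60/37, sR=12/5; mL=60/37, mR=-522/185; mL+mR=-6/5 → advance -1; mR−mL=-822/185 → turn -1·90°
n=3: pose=(6,5,N); sL=24/13, sR=120/197; mL=24/13, mR=-5508/2561; mL+mR=-60/197 → advance -1; mR−mL=-10236/2561 → turn -1·90°
n=4: pose=(6,4,E); sL=30/49, sR=15/29; mL=30/49, mR=-2475/2842; mL+mR=-15/58 → advance -1; mR−mL=-4215/2842 → turn -1·90°
n=5: pose=(5,4,S); sL=24/41, sR=24/17; mL=24/41, mR=-900/697; mL+mR=-12/17 → advance -1; mR−mL=-1308/697 → turn -1·90°

0 30/49 15/29 30/49 -2475/2842 6 4 E
1 24/41 24/17 24/41 -900/697 5 4 S
2 60/37 12/5 60/37 -522/185 5 5 W
3 24/13 120/197 24/13 -5508/2561 6 5 N
4 30/49 15/29 30/49 -2475/2842 6 4 E
5 24/41 24/17 24/41 -900/697 5 4 S
final 5 5 W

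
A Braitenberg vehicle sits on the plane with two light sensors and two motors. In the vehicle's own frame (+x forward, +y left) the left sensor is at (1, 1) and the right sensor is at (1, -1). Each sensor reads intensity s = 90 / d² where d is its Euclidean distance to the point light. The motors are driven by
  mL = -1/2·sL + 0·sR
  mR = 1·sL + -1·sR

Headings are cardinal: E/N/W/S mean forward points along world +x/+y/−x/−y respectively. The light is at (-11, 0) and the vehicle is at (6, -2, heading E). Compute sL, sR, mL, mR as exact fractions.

18/65 10/37 -9/65 16/2405

left sensor world pos  = (7, -1); dL² = 325
right sensor world pos = (7, -3); dR² = 333
sL = 90/325 = 18/65
sR = 90/333 = 10/37
mL = -1/2·sL + 0·sR = -9/65
mR = 1·sL + -1·sR = 16/2405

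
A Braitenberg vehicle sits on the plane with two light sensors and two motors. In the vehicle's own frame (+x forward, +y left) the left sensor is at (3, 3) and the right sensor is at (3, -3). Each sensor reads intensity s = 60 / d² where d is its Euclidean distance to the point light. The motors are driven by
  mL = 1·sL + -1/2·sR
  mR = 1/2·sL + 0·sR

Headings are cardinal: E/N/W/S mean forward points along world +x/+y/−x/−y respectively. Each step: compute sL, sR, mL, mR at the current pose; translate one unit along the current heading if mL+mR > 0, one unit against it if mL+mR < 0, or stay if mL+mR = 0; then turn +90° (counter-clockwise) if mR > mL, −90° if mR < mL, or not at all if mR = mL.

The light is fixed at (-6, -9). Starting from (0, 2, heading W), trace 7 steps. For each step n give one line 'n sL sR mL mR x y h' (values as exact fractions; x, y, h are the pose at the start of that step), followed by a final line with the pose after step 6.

n=0: pose=(0,2,W); sL=60/73, sR=12/41; mL=2022/2993, mR=30/73; mL+mR=3252/2993 → advance +1; mR−mL=-792/2993 → turn -1·90°
n=1: pose=(-1,2,N); sL=3/10, sR=3/13; mL=12/65, mR=3/20; mL+mR=87/260 → advance +1; mR−mL=-9/260 → turn -1·90°
n=2: pose=(-1,3,E); sL=60/289, sR=12/29; mL=6/8381, mR=30/289; mL+mR=876/8381 → advance +1; mR−mL=864/8381 → turn +1·90°
n=3: pose=(0,3,N); sL=10/39, sR=10/51; mL=35/221, mR=5/39; mL+mR=190/663 → advance +1; mR−mL=-20/663 → turn -1·90°
n=4: pose=(0,4,E); sL=60/337, sR=60/181; mL=750/60997, mR=30/337; mL+mR=6180/60997 → advance +1; mR−mL=4680/60997 → turn +1·90°
n=5: pose=(1,4,N); sL=15/68, sR=15/89; mL=825/6052, mR=15/136; mL+mR=2985/12104 → advance +1; mR−mL=-315/12104 → turn -1·90°
n=6: pose=(1,5,E); sL=60/389, sR=60/221; mL=1590/85969, mR=30/389; mL+mR=8220/85969 → advance +1; mR−mL=5040/85969 → turn +1·90°

0 60/73 12/41 2022/2993 30/73 0 2 W
1 3/10 3/13 12/65 3/20 -1 2 N
2 60/289 12/29 6/8381 30/289 -1 3 E
3 10/39 10/51 35/221 5/39 0 3 N
4 60/337 60/181 750/60997 30/337 0 4 E
5 15/68 15/89 825/6052 15/136 1 4 N
6 60/389 60/221 1590/85969 30/389 1 5 E
final 2 5 N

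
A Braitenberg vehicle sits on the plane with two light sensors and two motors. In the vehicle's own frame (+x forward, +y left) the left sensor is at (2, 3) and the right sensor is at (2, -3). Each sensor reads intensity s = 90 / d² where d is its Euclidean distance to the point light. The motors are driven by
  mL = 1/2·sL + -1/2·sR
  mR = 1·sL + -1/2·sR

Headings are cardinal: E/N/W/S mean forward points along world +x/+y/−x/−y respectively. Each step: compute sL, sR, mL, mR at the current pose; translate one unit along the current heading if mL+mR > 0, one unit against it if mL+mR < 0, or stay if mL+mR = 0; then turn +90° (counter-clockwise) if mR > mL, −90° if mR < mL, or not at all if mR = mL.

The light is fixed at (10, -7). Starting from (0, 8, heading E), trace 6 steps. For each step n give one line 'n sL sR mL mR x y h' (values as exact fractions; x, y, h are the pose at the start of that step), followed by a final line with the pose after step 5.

0 45/194 45/104 -2025/20176 315/20176 0 8 E
1 18/97 90/353 -1188/34241 1989/34241 -1 8 N
2 45/169 9/53 432/8957 3249/17914 -1 9 W
3 90/277 90/421 6480/116617 25425/116617 -2 9 S
4 45/212 45/122 -2025/25864 90/3233 -2 8 E
5 18/109 90/389 -1404/42401 2097/42401 -3 8 N
final -3 9 W

n=0: pose=(0,8,E); sL=45/194, sR=45/104; mL=-2025/20176, mR=315/20176; mL+mR=-855/10088 → advance -1; mR−mL=45/388 → turn +1·90°
n=1: pose=(-1,8,N); sL=18/97, sR=90/353; mL=-1188/34241, mR=1989/34241; mL+mR=801/34241 → advance +1; mR−mL=9/97 → turn +1·90°
n=2: pose=(-1,9,W); sL=45/169, sR=9/53; mL=432/8957, mR=3249/17914; mL+mR=4113/17914 → advance +1; mR−mL=45/338 → turn +1·90°
n=3: pose=(-2,9,S); sL=90/277, sR=90/421; mL=6480/116617, mR=25425/116617; mL+mR=31905/116617 → advance +1; mR−mL=45/277 → turn +1·90°
n=4: pose=(-2,8,E); sL=45/212, sR=45/122; mL=-2025/25864, mR=90/3233; mL+mR=-1305/25864 → advance -1; mR−mL=45/424 → turn +1·90°
n=5: pose=(-3,8,N); sL=18/109, sR=90/389; mL=-1404/42401, mR=2097/42401; mL+mR=693/42401 → advance +1; mR−mL=9/109 → turn +1·90°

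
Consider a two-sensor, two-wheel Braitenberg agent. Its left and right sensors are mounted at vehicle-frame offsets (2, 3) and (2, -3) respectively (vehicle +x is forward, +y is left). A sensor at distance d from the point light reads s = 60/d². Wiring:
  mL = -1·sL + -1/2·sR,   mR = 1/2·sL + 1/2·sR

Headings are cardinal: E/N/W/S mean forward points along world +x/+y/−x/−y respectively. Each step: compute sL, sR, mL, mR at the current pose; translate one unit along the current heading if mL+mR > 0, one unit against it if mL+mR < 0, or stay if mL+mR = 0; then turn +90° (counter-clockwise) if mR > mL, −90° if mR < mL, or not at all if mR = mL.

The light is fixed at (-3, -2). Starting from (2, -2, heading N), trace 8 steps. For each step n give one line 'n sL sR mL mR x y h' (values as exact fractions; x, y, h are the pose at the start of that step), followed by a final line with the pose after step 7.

n=0: pose=(2,-2,N); sL=15/2, sR=15/17; mL=-135/17, mR=285/68; mL+mR=-15/4 → advance -1; mR−mL=825/68 → turn +1·90°
n=1: pose=(2,-3,W); sL=12/5, sR=60/13; mL=-306/65, mR=228/65; mL+mR=-6/5 → advance -1; mR−mL=534/65 → turn +1·90°
n=2: pose=(3,-3,S); sL=2/3, sR=10/3; mL=-7/3, mR=2; mL+mR=-1/3 → advance -1; mR−mL=13/3 → turn +1·90°
n=3: pose=(3,-2,E); sL=60/73, sR=60/73; mL=-90/73, mR=60/73; mL+mR=-30/73 → advance -1; mR−mL=150/73 → turn +1·90°
n=4: pose=(2,-2,N); sL=15/2, sR=15/17; mL=-135/17, mR=285/68; mL+mR=-15/4 → advance -1; mR−mL=825/68 → turn +1·90°
n=5: pose=(2,-3,W); sL=12/5, sR=60/13; mL=-306/65, mR=228/65; mL+mR=-6/5 → advance -1; mR−mL=534/65 → turn +1·90°
n=6: pose=(3,-3,S); sL=2/3, sR=10/3; mL=-7/3, mR=2; mL+mR=-1/3 → advance -1; mR−mL=13/3 → turn +1·90°
n=7: pose=(3,-2,E); sL=60/73, sR=60/73; mL=-90/73, mR=60/73; mL+mR=-30/73 → advance -1; mR−mL=150/73 → turn +1·90°

0 15/2 15/17 -135/17 285/68 2 -2 N
1 12/5 60/13 -306/65 228/65 2 -3 W
2 2/3 10/3 -7/3 2 3 -3 S
3 60/73 60/73 -90/73 60/73 3 -2 E
4 15/2 15/17 -135/17 285/68 2 -2 N
5 12/5 60/13 -306/65 228/65 2 -3 W
6 2/3 10/3 -7/3 2 3 -3 S
7 60/73 60/73 -90/73 60/73 3 -2 E
final 2 -2 N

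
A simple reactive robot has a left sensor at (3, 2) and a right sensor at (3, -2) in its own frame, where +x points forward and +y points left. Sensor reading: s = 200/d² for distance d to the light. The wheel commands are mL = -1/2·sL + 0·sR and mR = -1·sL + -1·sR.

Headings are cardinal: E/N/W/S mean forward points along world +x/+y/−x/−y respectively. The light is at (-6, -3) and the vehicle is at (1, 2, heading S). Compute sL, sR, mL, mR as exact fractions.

left sensor world pos  = (3, -1); dL² = 85
right sensor world pos = (-1, -1); dR² = 29
sL = 200/85 = 40/17
sR = 200/29 = 200/29
mL = -1/2·sL + 0·sR = -20/17
mR = -1·sL + -1·sR = -4560/493

40/17 200/29 -20/17 -4560/493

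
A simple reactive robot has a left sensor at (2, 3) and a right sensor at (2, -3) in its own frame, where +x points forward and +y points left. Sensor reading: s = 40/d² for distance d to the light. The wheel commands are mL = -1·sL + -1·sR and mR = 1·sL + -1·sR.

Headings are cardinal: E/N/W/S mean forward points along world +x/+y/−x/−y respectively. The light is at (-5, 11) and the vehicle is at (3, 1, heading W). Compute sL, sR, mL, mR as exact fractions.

8/41 8/17 -464/697 -192/697

left sensor world pos  = (1, -2); dL² = 205
right sensor world pos = (1, 4); dR² = 85
sL = 40/205 = 8/41
sR = 40/85 = 8/17
mL = -1·sL + -1·sR = -464/697
mR = 1·sL + -1·sR = -192/697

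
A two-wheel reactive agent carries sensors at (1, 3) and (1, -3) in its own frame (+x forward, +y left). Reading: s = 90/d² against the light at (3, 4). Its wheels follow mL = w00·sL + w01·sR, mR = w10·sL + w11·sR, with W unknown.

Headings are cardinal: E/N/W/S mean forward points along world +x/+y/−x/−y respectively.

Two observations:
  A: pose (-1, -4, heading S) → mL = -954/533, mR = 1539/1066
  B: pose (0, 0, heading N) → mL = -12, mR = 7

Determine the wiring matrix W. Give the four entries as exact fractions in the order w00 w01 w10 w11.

-1 -1 1 1/2

obs A: pose=(-1,-4,S) → sL=45/41, sR=9/13, mL=-954/533, mR=1539/1066
obs B: pose=(0,0,N) → sL=2, sR=10, mL=-12, mR=7
sensor matrix S = [[45/41, 9/13], [2, 10]]; det S = 5112/533
solve [mL_A; mL_B] = S·[w00; w01] and [mR_A; mR_B] = S·[w10; w11]:
  w00 = -1, w01 = -1, w10 = 1, w11 = 1/2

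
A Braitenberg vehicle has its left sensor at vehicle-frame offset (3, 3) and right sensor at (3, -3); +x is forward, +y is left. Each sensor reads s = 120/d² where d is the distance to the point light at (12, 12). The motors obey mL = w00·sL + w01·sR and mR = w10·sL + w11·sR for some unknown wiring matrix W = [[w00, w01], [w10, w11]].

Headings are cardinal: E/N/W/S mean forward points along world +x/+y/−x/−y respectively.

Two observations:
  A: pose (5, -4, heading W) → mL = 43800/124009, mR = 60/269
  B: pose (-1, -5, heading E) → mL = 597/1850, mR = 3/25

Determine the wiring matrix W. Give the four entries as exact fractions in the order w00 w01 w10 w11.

obs A: pose=(5,-4,W) → sL=120/461, sR=120/269, mL=43800/124009, mR=60/269
obs B: pose=(-1,-5,E) → sL=15/37, sR=6/25, mL=597/1850, mR=3/25
sensor matrix S = [[120/461, 120/269], [15/37, 6/25]]; det S = -2715768/22941665
solve [mL_A; mL_B] = S·[w00; w01] and [mR_A; mR_B] = S·[w10; w11]:
  w00 = 1/2, w01 = 1/2, w10 = 0, w11 = 1/2

1/2 1/2 0 1/2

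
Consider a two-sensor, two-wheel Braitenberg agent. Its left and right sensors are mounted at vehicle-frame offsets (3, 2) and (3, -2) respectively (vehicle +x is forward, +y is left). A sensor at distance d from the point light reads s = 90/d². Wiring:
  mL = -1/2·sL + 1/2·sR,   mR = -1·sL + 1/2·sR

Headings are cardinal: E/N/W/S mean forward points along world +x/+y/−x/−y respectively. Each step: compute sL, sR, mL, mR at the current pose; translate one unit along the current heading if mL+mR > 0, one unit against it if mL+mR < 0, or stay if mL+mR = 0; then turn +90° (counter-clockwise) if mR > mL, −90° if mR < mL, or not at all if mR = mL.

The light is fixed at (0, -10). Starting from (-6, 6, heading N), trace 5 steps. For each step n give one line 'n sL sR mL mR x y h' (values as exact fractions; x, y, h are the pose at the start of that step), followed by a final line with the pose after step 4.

n=0: pose=(-6,6,N); sL=18/85, sR=90/377; mL=432/32045, mR=-2961/32045; mL+mR=-2529/32045 → advance -1; mR−mL=-9/85 → turn -1·90°
n=1: pose=(-6,5,E); sL=45/149, sR=45/89; mL=1350/13261, mR=-1305/26522; mL+mR=1395/26522 → advance +1; mR−mL=-45/298 → turn -1·90°
n=2: pose=(-5,5,S); sL=10/17, sR=90/193; mL=-200/3281, mR=-1165/3281; mL+mR=-1365/3281 → advance -1; mR−mL=-5/17 → turn -1·90°
n=3: pose=(-5,6,W); sL=9/26, sR=45/194; mL=-72/1261, mR=-1161/5044; mL+mR=-1449/5044 → advance -1; mR−mL=-9/52 → turn -1·90°
n=4: pose=(-4,6,N); sL=90/397, sR=18/73; mL=288/28981, mR=-2997/28981; mL+mR=-2709/28981 → advance -1; mR−mL=-45/397 → turn -1·90°

0 18/85 90/377 432/32045 -2961/32045 -6 6 N
1 45/149 45/89 1350/13261 -1305/26522 -6 5 E
2 10/17 90/193 -200/3281 -1165/3281 -5 5 S
3 9/26 45/194 -72/1261 -1161/5044 -5 6 W
4 90/397 18/73 288/28981 -2997/28981 -4 6 N
final -4 5 E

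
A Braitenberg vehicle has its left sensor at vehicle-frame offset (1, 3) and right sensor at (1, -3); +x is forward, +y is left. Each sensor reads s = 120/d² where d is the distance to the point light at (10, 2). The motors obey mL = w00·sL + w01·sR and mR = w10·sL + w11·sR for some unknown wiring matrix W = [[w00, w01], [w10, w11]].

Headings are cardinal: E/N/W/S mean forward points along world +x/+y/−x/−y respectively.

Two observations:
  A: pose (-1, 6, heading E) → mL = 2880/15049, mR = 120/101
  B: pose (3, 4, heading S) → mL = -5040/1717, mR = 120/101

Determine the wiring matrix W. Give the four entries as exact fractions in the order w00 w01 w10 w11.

obs A: pose=(-1,6,E) → sL=120/149, sR=120/101, mL=2880/15049, mR=120/101
obs B: pose=(3,4,S) → sL=120/17, sR=120/101, mL=-5040/1717, mR=120/101
sensor matrix S = [[120/149, 120/101], [120/17, 120/101]]; det S = -1900800/255833
solve [mL_A; mL_B] = S·[w00; w01] and [mR_A; mR_B] = S·[w10; w11]:
  w00 = -1/2, w01 = 1/2, w10 = 0, w11 = 1

-1/2 1/2 0 1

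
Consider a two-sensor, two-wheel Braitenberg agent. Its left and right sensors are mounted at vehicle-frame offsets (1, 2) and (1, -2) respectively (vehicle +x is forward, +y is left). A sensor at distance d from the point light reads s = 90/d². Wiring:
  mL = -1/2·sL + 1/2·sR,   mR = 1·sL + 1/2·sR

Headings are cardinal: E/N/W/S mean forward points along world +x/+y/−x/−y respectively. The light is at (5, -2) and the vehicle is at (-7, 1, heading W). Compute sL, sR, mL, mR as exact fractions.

9/17 45/97 -54/1649 2511/3298

left sensor world pos  = (-8, -1); dL² = 170
right sensor world pos = (-8, 3); dR² = 194
sL = 90/170 = 9/17
sR = 90/194 = 45/97
mL = -1/2·sL + 1/2·sR = -54/1649
mR = 1·sL + 1/2·sR = 2511/3298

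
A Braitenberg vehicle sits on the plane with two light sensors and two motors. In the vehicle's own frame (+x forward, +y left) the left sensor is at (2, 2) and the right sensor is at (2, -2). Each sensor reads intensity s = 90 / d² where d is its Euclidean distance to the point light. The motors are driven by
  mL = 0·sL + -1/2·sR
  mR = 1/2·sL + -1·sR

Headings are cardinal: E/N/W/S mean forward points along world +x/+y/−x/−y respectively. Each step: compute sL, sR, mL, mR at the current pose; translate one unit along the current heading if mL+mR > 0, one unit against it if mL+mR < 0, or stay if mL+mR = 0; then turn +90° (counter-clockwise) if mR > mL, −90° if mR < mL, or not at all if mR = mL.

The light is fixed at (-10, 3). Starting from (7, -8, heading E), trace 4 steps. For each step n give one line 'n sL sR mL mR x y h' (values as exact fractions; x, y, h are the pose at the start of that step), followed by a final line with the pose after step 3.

n=0: pose=(7,-8,E); sL=45/221, sR=9/53; mL=-9/106, mR=-1593/23426; mL+mR=-1791/11713 → advance -1; mR−mL=198/11713 → turn +1·90°
n=1: pose=(6,-8,N); sL=90/277, sR=2/9; mL=-1/9, mR=-149/2493; mL+mR=-142/831 → advance -1; mR−mL=128/2493 → turn +1·90°
n=2: pose=(6,-9,W); sL=45/196, sR=45/148; mL=-45/296, mR=-2745/14504; mL+mR=-2475/7252 → advance -1; mR−mL=-135/3626 → turn -1·90°
n=3: pose=(7,-9,N); sL=18/65, sR=90/461; mL=-45/461, mR=-1701/29965; mL+mR=-4626/29965 → advance -1; mR−mL=1224/29965 → turn +1·90°

0 45/221 9/53 -9/106 -1593/23426 7 -8 E
1 90/277 2/9 -1/9 -149/2493 6 -8 N
2 45/196 45/148 -45/296 -2745/14504 6 -9 W
3 18/65 90/461 -45/461 -1701/29965 7 -9 N
final 7 -10 W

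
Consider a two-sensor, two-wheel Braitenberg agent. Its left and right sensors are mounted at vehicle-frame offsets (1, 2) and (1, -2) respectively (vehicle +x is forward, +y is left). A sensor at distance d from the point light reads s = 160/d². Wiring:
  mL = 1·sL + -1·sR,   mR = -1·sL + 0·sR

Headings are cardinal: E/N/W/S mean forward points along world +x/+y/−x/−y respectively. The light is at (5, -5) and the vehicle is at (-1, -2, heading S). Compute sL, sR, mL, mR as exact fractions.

8 40/17 96/17 -8

left sensor world pos  = (1, -3); dL² = 20
right sensor world pos = (-3, -3); dR² = 68
sL = 160/20 = 8
sR = 160/68 = 40/17
mL = 1·sL + -1·sR = 96/17
mR = -1·sL + 0·sR = -8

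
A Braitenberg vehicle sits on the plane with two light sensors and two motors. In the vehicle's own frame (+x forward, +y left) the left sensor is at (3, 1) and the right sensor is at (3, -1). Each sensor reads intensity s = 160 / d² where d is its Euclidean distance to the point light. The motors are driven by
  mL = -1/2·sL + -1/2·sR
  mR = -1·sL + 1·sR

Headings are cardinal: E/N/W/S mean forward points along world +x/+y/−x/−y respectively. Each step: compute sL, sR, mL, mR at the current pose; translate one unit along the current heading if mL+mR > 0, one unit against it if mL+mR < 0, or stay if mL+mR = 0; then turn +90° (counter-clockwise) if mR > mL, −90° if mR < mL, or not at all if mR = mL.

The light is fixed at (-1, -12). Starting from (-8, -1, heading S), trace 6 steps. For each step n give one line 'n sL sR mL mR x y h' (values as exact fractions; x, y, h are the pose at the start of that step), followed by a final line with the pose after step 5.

0 8/5 5/4 -57/40 -7/20 -8 -1 S
1 32/37 160/137 -5152/5069 1536/5069 -8 0 E
2 80/153 80/137 -11600/20961 1280/20961 -9 0 N
3 160/221 32/53 -7776/11713 -1408/11713 -9 -1 W
4 8/5 5/4 -57/40 -7/20 -8 -1 S
5 32/37 160/137 -5152/5069 1536/5069 -8 0 E
final -9 0 N

n=0: pose=(-8,-1,S); sL=8/5, sR=5/4; mL=-57/40, mR=-7/20; mL+mR=-71/40 → advance -1; mR−mL=43/40 → turn +1·90°
n=1: pose=(-8,0,E); sL=32/37, sR=160/137; mL=-5152/5069, mR=1536/5069; mL+mR=-3616/5069 → advance -1; mR−mL=6688/5069 → turn +1·90°
n=2: pose=(-9,0,N); sL=80/153, sR=80/137; mL=-11600/20961, mR=1280/20961; mL+mR=-3440/6987 → advance -1; mR−mL=12880/20961 → turn +1·90°
n=3: pose=(-9,-1,W); sL=160/221, sR=32/53; mL=-7776/11713, mR=-1408/11713; mL+mR=-9184/11713 → advance -1; mR−mL=6368/11713 → turn +1·90°
n=4: pose=(-8,-1,S); sL=8/5, sR=5/4; mL=-57/40, mR=-7/20; mL+mR=-71/40 → advance -1; mR−mL=43/40 → turn +1·90°
n=5: pose=(-8,0,E); sL=32/37, sR=160/137; mL=-5152/5069, mR=1536/5069; mL+mR=-3616/5069 → advance -1; mR−mL=6688/5069 → turn +1·90°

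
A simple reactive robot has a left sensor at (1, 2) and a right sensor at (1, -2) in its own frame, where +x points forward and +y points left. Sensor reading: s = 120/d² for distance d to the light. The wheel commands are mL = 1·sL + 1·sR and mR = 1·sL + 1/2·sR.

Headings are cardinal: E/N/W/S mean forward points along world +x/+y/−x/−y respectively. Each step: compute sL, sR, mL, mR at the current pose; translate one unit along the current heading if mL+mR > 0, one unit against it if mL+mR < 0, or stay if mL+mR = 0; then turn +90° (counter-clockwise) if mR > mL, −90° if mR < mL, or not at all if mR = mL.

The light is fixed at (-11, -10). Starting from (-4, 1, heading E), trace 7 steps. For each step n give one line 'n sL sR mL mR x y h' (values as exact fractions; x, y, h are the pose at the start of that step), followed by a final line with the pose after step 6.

0 120/233 24/29 9072/6757 6276/6757 -4 1 E
1 3/5 15/17 126/85 177/170 -3 1 S
2 120/113 120/193 36720/21809 29940/21809 -3 0 W
3 60/73 60/101 10440/7373 8250/7373 -4 0 N
4 120/233 24/29 9072/6757 6276/6757 -4 1 E
5 3/5 15/17 126/85 177/170 -3 1 S
6 120/113 120/193 36720/21809 29940/21809 -3 0 W
final -4 0 N

n=0: pose=(-4,1,E); sL=120/233, sR=24/29; mL=9072/6757, mR=6276/6757; mL+mR=15348/6757 → advance +1; mR−mL=-12/29 → turn -1·90°
n=1: pose=(-3,1,S); sL=3/5, sR=15/17; mL=126/85, mR=177/170; mL+mR=429/170 → advance +1; mR−mL=-15/34 → turn -1·90°
n=2: pose=(-3,0,W); sL=120/113, sR=120/193; mL=36720/21809, mR=29940/21809; mL+mR=66660/21809 → advance +1; mR−mL=-60/193 → turn -1·90°
n=3: pose=(-4,0,N); sL=60/73, sR=60/101; mL=10440/7373, mR=8250/7373; mL+mR=18690/7373 → advance +1; mR−mL=-30/101 → turn -1·90°
n=4: pose=(-4,1,E); sL=120/233, sR=24/29; mL=9072/6757, mR=6276/6757; mL+mR=15348/6757 → advance +1; mR−mL=-12/29 → turn -1·90°
n=5: pose=(-3,1,S); sL=3/5, sR=15/17; mL=126/85, mR=177/170; mL+mR=429/170 → advance +1; mR−mL=-15/34 → turn -1·90°
n=6: pose=(-3,0,W); sL=120/113, sR=120/193; mL=36720/21809, mR=29940/21809; mL+mR=66660/21809 → advance +1; mR−mL=-60/193 → turn -1·90°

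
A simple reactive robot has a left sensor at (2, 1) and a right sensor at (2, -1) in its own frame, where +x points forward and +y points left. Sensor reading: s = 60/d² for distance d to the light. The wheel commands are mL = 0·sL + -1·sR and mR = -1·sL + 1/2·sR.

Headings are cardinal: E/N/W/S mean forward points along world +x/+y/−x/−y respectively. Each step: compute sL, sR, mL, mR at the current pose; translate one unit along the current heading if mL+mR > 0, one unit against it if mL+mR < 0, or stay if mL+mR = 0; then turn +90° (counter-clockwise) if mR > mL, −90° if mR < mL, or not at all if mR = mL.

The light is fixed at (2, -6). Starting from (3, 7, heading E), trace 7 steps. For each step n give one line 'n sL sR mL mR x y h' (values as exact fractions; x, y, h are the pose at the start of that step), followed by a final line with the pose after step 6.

n=0: pose=(3,7,E); sL=12/41, sR=20/51; mL=-20/51, mR=-202/2091; mL+mR=-1022/2091 → advance -1; mR−mL=206/697 → turn +1·90°
n=1: pose=(2,7,N); sL=30/113, sR=30/113; mL=-30/113, mR=-15/113; mL+mR=-45/113 → advance -1; mR−mL=15/113 → turn +1·90°
n=2: pose=(2,6,W); sL=12/25, sR=60/173; mL=-60/173, mR=-1326/4325; mL+mR=-2826/4325 → advance -1; mR−mL=174/4325 → turn +1·90°
n=3: pose=(3,6,S); sL=15/26, sR=3/5; mL=-3/5, mR=-18/65; mL+mR=-57/65 → advance -1; mR−mL=21/65 → turn +1·90°
n=4: pose=(3,7,E); sL=12/41, sR=20/51; mL=-20/51, mR=-202/2091; mL+mR=-1022/2091 → advance -1; mR−mL=206/697 → turn +1·90°
n=5: pose=(2,7,N); sL=30/113, sR=30/113; mL=-30/113, mR=-15/113; mL+mR=-45/113 → advance -1; mR−mL=15/113 → turn +1·90°
n=6: pose=(2,6,W); sL=12/25, sR=60/173; mL=-60/173, mR=-1326/4325; mL+mR=-2826/4325 → advance -1; mR−mL=174/4325 → turn +1·90°

0 12/41 20/51 -20/51 -202/2091 3 7 E
1 30/113 30/113 -30/113 -15/113 2 7 N
2 12/25 60/173 -60/173 -1326/4325 2 6 W
3 15/26 3/5 -3/5 -18/65 3 6 S
4 12/41 20/51 -20/51 -202/2091 3 7 E
5 30/113 30/113 -30/113 -15/113 2 7 N
6 12/25 60/173 -60/173 -1326/4325 2 6 W
final 3 6 S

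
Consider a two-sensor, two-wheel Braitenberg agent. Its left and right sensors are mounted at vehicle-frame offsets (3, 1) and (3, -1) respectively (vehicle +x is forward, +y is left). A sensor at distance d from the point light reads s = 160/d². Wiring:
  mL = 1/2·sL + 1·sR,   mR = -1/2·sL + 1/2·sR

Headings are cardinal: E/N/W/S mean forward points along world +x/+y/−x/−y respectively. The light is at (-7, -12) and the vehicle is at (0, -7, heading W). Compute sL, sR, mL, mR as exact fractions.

5 40/13 145/26 -25/26

left sensor world pos  = (-3, -8); dL² = 32
right sensor world pos = (-3, -6); dR² = 52
sL = 160/32 = 5
sR = 160/52 = 40/13
mL = 1/2·sL + 1·sR = 145/26
mR = -1/2·sL + 1/2·sR = -25/26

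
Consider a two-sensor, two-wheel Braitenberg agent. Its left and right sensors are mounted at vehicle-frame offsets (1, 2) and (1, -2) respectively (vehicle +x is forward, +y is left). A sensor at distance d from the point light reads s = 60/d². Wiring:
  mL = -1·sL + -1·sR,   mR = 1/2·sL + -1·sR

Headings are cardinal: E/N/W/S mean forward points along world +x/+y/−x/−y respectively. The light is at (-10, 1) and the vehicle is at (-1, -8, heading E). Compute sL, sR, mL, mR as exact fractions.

60/149 60/221 -22200/32929 -2310/32929

left sensor world pos  = (0, -6); dL² = 149
right sensor world pos = (0, -10); dR² = 221
sL = 60/149 = 60/149
sR = 60/221 = 60/221
mL = -1·sL + -1·sR = -22200/32929
mR = 1/2·sL + -1·sR = -2310/32929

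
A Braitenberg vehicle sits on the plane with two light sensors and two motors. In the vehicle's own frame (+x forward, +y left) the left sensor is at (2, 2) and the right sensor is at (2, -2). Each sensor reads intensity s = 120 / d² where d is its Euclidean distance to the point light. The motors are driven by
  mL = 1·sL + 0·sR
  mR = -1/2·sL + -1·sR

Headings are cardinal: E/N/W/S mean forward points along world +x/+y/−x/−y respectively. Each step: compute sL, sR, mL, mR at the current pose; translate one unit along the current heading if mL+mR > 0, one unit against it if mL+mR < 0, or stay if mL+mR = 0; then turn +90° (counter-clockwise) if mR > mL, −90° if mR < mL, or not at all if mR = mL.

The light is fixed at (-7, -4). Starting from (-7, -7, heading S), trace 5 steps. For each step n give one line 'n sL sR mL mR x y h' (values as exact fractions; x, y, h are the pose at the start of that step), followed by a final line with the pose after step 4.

0 120/29 120/29 120/29 -180/29 -7 -7 S
1 6 30 6 -33 -7 -6 W
2 120 40/3 120 -220/3 -6 -6 N
3 12 20/3 12 -38/3 -6 -5 E
4 120/13 120/13 120/13 -180/13 -7 -5 S
final -7 -4 W

n=0: pose=(-7,-7,S); sL=120/29, sR=120/29; mL=120/29, mR=-180/29; mL+mR=-60/29 → advance -1; mR−mL=-300/29 → turn -1·90°
n=1: pose=(-7,-6,W); sL=6, sR=30; mL=6, mR=-33; mL+mR=-27 → advance -1; mR−mL=-39 → turn -1·90°
n=2: pose=(-6,-6,N); sL=120, sR=40/3; mL=120, mR=-220/3; mL+mR=140/3 → advance +1; mR−mL=-580/3 → turn -1·90°
n=3: pose=(-6,-5,E); sL=12, sR=20/3; mL=12, mR=-38/3; mL+mR=-2/3 → advance -1; mR−mL=-74/3 → turn -1·90°
n=4: pose=(-7,-5,S); sL=120/13, sR=120/13; mL=120/13, mR=-180/13; mL+mR=-60/13 → advance -1; mR−mL=-300/13 → turn -1·90°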